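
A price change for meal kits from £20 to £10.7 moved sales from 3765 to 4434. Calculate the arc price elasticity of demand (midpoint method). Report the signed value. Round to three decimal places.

ΔQ = 4434 − 3765 = 669; ΔP = 10.7 − 20 = -9.3.
Midpoints: P̄ = 15.35, Q̄ = 4099.5.
ε = (ΔQ/ΔP)(P̄/Q̄) = (669/-9.3)(15.35/4099.5).

-0.269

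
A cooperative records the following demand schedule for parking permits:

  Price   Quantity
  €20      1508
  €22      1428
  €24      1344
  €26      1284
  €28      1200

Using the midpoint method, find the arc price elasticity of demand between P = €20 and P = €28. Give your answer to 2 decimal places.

-0.68

At P = 20, Q = 1508; at P = 28, Q = 1200.
ΔQ = -308, ΔP = 8. Midpoints: P̄ = 24.00, Q̄ = 1354.0.
ε = (ΔQ/ΔP)(P̄/Q̄) = (-308/8)(24.00/1354.0).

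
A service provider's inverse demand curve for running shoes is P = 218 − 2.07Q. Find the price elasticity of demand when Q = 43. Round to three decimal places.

-1.449

At Q = 43, P = 218 − 2.07(43) = 128.99.
dP/dQ = −2.07, so dQ/dP = 1/(−2.07) = -0.483.
ε = (dQ/dP)(P/Q) = (-0.483)(128.99/43).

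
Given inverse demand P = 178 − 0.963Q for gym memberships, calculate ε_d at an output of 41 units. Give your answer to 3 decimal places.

At Q = 41, P = 178 − 0.963(41) = 138.52.
dP/dQ = −0.963, so dQ/dP = 1/(−0.963) = -1.038.
ε = (dQ/dP)(P/Q) = (-1.038)(138.52/41).

-3.508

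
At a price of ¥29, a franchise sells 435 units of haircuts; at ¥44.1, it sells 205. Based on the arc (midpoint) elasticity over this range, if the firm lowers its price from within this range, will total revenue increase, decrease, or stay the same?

Arc ε = (-230/15.1)(36.55/320.0) ≈ -1.740.
|ε| = 1.74 > 1, so demand is elastic. A price cut therefore raises total revenue.

increase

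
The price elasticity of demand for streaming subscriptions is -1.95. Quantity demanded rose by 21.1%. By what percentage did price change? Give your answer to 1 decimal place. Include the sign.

-10.8%

%ΔP ≈ %ΔQ / ε = (21.1%)/(-1.95) = -10.82%.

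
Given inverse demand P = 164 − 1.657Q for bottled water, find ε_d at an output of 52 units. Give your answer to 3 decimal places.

At Q = 52, P = 164 − 1.657(52) = 77.84.
dP/dQ = −1.657, so dQ/dP = 1/(−1.657) = -0.604.
ε = (dQ/dP)(P/Q) = (-0.604)(77.84/52).

-0.903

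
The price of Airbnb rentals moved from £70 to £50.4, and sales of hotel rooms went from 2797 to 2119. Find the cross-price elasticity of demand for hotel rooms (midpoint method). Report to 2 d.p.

ΔQ_x = 2119 − 2797 = -678; ΔP_y = 50.4 − 70 = -19.6.
Midpoints: P̄_y = 60.20, Q̄_x = 2458.0.
ε_xy = (ΔQ_x/ΔP_y)(P̄_y/Q̄_x) = (-678/-19.6)(60.20/2458.0).
ε_xy > 0, so the goods are substitutes.

0.85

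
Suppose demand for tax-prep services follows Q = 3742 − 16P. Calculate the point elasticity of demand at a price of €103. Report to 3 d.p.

At P = 103, Q = 2094.
dQ/dP = −16.
ε = (dQ/dP)(P/Q) = (-16)(103/2094).
|ε| < 1, so demand is inelastic at this price.

-0.787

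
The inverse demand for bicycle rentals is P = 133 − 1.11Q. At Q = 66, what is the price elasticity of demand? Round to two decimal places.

-0.82

At Q = 66, P = 133 − 1.11(66) = 59.74.
dP/dQ = −1.11, so dQ/dP = 1/(−1.11) = -0.901.
ε = (dQ/dP)(P/Q) = (-0.901)(59.74/66).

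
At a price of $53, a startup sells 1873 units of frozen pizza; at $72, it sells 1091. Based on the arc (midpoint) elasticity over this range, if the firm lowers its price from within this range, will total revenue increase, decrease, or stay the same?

Arc ε = (-782/19)(62.50/1482.0) ≈ -1.736.
|ε| = 1.74 > 1, so demand is elastic. A price cut therefore raises total revenue.

increase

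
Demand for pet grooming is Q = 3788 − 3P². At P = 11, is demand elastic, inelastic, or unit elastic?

Q = 3425, dQ/dP = -66.
ε = (dQ/dP)(P/Q) ≈ -0.212.
|ε| = 0.21 < 1.

inelastic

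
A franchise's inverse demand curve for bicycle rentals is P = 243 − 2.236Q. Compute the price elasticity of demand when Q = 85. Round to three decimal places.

-0.279

At Q = 85, P = 243 − 2.236(85) = 52.94.
dP/dQ = −2.236, so dQ/dP = 1/(−2.236) = -0.447.
ε = (dQ/dP)(P/Q) = (-0.447)(52.94/85).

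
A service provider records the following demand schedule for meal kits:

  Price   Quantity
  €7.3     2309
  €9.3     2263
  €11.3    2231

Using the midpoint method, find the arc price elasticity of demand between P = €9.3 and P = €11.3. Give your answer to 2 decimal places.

At P = 9.3, Q = 2263; at P = 11.3, Q = 2231.
ΔQ = -32, ΔP = 2.0. Midpoints: P̄ = 10.30, Q̄ = 2247.0.
ε = (ΔQ/ΔP)(P̄/Q̄) = (-32/2.0)(10.30/2247.0).

-0.07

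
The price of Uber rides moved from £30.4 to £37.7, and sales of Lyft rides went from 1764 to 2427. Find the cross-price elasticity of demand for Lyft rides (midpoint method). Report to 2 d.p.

ΔQ_x = 2427 − 1764 = 663; ΔP_y = 37.7 − 30.4 = 7.3.
Midpoints: P̄_y = 34.05, Q̄_x = 2095.5.
ε_xy = (ΔQ_x/ΔP_y)(P̄_y/Q̄_x) = (663/7.3)(34.05/2095.5).
ε_xy > 0, so the goods are substitutes.

1.48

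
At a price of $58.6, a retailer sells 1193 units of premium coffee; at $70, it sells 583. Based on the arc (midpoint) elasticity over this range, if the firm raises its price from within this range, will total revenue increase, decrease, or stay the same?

Arc ε = (-610/11.4)(64.30/888.0) ≈ -3.875.
|ε| = 3.87 > 1, so demand is elastic. A price rise therefore reduces total revenue.

decrease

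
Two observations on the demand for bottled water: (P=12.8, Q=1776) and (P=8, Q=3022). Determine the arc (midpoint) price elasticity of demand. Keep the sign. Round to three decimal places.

-1.125

ΔQ = 3022 − 1776 = 1246; ΔP = 8 − 12.8 = -4.8.
Midpoints: P̄ = 10.40, Q̄ = 2399.0.
ε = (ΔQ/ΔP)(P̄/Q̄) = (1246/-4.8)(10.40/2399.0).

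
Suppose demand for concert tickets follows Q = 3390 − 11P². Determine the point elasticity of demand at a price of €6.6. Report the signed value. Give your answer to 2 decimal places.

At P = 6.6, Q = 2910.840.
dQ/dP = −22P = -145.200.
ε = (dQ/dP)(P/Q) = (-145.200)(6.6/2910.840).

-0.33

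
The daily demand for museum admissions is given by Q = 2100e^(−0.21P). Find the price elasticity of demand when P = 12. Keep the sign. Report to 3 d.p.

-2.520

At P = 12, Q = 168.965.
dQ/dP = −0.21·2100e^(−0.21P) = −0.21Q = -35.483.
ε = (dQ/dP)(P/Q) = (-35.483)(12/168.965).
|ε| > 1, so demand is elastic at this price.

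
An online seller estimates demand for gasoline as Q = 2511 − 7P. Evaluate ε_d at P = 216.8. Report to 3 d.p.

-1.528

At P = 216.8, Q = 993.400.
dQ/dP = −7.
ε = (dQ/dP)(P/Q) = (-7)(216.8/993.400).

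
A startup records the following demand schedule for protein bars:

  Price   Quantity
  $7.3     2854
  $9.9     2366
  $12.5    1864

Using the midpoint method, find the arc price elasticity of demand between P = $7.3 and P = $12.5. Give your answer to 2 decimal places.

At P = 7.3, Q = 2854; at P = 12.5, Q = 1864.
ΔQ = -990, ΔP = 5.2. Midpoints: P̄ = 9.90, Q̄ = 2359.0.
ε = (ΔQ/ΔP)(P̄/Q̄) = (-990/5.2)(9.90/2359.0).

-0.80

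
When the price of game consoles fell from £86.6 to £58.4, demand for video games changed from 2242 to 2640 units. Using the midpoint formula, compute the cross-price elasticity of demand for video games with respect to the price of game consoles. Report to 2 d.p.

ΔQ_x = 2640 − 2242 = 398; ΔP_y = 58.4 − 86.6 = -28.2.
Midpoints: P̄_y = 72.50, Q̄_x = 2441.0.
ε_xy = (ΔQ_x/ΔP_y)(P̄_y/Q̄_x) = (398/-28.2)(72.50/2441.0).

-0.42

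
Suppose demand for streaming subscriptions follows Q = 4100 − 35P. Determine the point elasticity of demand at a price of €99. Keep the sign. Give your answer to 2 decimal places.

-5.46

At P = 99, Q = 635.
dQ/dP = −35.
ε = (dQ/dP)(P/Q) = (-35)(99/635).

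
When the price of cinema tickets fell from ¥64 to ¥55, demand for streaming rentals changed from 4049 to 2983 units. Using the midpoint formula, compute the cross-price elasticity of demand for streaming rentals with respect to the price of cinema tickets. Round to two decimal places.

2.00

ΔQ_x = 2983 − 4049 = -1066; ΔP_y = 55 − 64 = -9.
Midpoints: P̄_y = 59.50, Q̄_x = 3516.0.
ε_xy = (ΔQ_x/ΔP_y)(P̄_y/Q̄_x) = (-1066/-9)(59.50/3516.0).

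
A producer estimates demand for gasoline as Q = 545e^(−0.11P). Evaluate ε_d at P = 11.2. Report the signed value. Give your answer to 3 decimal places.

-1.232

At P = 11.2, Q = 158.981.
dQ/dP = −0.11·545e^(−0.11P) = −0.11Q = -17.488.
ε = (dQ/dP)(P/Q) = (-17.488)(11.2/158.981).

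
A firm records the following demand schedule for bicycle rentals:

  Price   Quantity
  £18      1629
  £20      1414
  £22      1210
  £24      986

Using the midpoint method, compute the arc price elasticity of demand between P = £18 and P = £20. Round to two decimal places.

-1.34

At P = 18, Q = 1629; at P = 20, Q = 1414.
ΔQ = -215, ΔP = 2. Midpoints: P̄ = 19.00, Q̄ = 1521.5.
ε = (ΔQ/ΔP)(P̄/Q̄) = (-215/2)(19.00/1521.5).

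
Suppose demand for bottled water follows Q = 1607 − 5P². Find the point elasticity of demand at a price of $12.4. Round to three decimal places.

At P = 12.4, Q = 838.200.
dQ/dP = −10P = -124.
ε = (dQ/dP)(P/Q) = (-124)(12.4/838.200).

-1.834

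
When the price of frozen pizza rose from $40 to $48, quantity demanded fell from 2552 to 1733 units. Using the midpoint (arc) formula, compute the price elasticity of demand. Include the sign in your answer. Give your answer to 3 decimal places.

ΔQ = 1733 − 2552 = -819; ΔP = 48 − 40 = 8.
Midpoints: P̄ = 44.00, Q̄ = 2142.5.
ε = (ΔQ/ΔP)(P̄/Q̄) = (-819/8)(44.00/2142.5).

-2.102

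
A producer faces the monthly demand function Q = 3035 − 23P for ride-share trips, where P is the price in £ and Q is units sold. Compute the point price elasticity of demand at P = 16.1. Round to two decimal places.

-0.14

At P = 16.1, Q = 2664.700.
dQ/dP = −23.
ε = (dQ/dP)(P/Q) = (-23)(16.1/2664.700).
|ε| < 1, so demand is inelastic at this price.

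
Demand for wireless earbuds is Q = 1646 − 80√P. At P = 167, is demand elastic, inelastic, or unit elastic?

inelastic

Q = 612.172, dQ/dP = -3.095.
ε = (dQ/dP)(P/Q) ≈ -0.844.
|ε| = 0.84 < 1.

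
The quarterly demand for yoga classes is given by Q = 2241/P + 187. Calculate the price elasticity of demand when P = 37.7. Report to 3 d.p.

-0.241

At P = 37.7, Q = 246.443.
dQ/dP = −2241/P² = -1.577.
ε = (dQ/dP)(P/Q) = (-1.577)(37.7/246.443).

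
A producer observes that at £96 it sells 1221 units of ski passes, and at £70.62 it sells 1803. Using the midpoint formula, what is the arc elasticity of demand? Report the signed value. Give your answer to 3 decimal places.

-1.264

ΔQ = 1803 − 1221 = 582; ΔP = 70.62 − 96 = -25.38.
Midpoints: P̄ = 83.31, Q̄ = 1512.0.
ε = (ΔQ/ΔP)(P̄/Q̄) = (582/-25.38)(83.31/1512.0).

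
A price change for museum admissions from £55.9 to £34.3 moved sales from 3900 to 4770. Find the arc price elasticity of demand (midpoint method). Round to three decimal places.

-0.419

ΔQ = 4770 − 3900 = 870; ΔP = 34.3 − 55.9 = -21.6.
Midpoints: P̄ = 45.10, Q̄ = 4335.0.
ε = (ΔQ/ΔP)(P̄/Q̄) = (870/-21.6)(45.10/4335.0).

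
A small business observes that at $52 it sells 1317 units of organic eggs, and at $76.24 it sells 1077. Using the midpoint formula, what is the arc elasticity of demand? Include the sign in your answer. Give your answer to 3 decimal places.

-0.530

ΔQ = 1077 − 1317 = -240; ΔP = 76.24 − 52 = 24.24.
Midpoints: P̄ = 64.12, Q̄ = 1197.0.
ε = (ΔQ/ΔP)(P̄/Q̄) = (-240/24.24)(64.12/1197.0).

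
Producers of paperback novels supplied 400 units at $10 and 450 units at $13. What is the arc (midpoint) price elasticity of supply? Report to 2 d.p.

0.45

ΔQ = 450 − 400 = 50; ΔP = 13 − 10 = 3.
Midpoints: P̄ = 11.50, Q̄ = 425.0.
ε_s = (ΔQ/ΔP)(P̄/Q̄) = (50/3)(11.50/425.0).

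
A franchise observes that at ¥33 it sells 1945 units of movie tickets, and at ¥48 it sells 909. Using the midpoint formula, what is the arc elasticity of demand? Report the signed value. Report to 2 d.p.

-1.96

ΔQ = 909 − 1945 = -1036; ΔP = 48 − 33 = 15.
Midpoints: P̄ = 40.50, Q̄ = 1427.0.
ε = (ΔQ/ΔP)(P̄/Q̄) = (-1036/15)(40.50/1427.0).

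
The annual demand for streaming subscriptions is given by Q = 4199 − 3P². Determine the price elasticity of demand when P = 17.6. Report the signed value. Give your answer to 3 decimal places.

At P = 17.6, Q = 3269.720.
dQ/dP = −6P = -105.600.
ε = (dQ/dP)(P/Q) = (-105.600)(17.6/3269.720).

-0.568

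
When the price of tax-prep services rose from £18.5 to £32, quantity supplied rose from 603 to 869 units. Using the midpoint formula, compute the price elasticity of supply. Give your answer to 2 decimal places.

ΔQ = 869 − 603 = 266; ΔP = 32 − 18.5 = 13.5.
Midpoints: P̄ = 25.25, Q̄ = 736.0.
ε_s = (ΔQ/ΔP)(P̄/Q̄) = (266/13.5)(25.25/736.0).

0.68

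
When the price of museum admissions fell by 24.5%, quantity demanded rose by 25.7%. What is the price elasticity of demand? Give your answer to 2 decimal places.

ε = %ΔQ / %ΔP = (25.7)/(-24.5) = -1.049.

-1.05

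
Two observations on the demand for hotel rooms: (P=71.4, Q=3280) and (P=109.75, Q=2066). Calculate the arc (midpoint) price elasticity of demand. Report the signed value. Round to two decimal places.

-1.07

ΔQ = 2066 − 3280 = -1214; ΔP = 109.75 − 71.4 = 38.35.
Midpoints: P̄ = 90.58, Q̄ = 2673.0.
ε = (ΔQ/ΔP)(P̄/Q̄) = (-1214/38.35)(90.58/2673.0).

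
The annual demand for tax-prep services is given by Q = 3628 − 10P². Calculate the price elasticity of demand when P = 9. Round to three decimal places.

-0.575

At P = 9, Q = 2818.
dQ/dP = −20P = -180.
ε = (dQ/dP)(P/Q) = (-180)(9/2818).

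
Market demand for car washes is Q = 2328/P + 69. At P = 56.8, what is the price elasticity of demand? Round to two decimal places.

At P = 56.8, Q = 109.986.
dQ/dP = −2328/P² = -0.722.
ε = (dQ/dP)(P/Q) = (-0.722)(56.8/109.986).
|ε| < 1, so demand is inelastic at this price.

-0.37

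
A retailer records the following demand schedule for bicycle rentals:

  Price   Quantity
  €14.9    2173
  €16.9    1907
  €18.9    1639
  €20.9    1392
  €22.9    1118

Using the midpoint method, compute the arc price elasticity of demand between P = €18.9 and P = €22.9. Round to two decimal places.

At P = 18.9, Q = 1639; at P = 22.9, Q = 1118.
ΔQ = -521, ΔP = 4.0. Midpoints: P̄ = 20.90, Q̄ = 1378.5.
ε = (ΔQ/ΔP)(P̄/Q̄) = (-521/4.0)(20.90/1378.5).

-1.97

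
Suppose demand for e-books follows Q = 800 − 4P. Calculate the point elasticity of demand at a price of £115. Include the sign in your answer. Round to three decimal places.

-1.353

At P = 115, Q = 340.
dQ/dP = −4.
ε = (dQ/dP)(P/Q) = (-4)(115/340).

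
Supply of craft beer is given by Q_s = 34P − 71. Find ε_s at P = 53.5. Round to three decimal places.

1.041

At P = 53.5, Q_s = 1748.
dQ_s/dP = 34.
ε_s = (dQ_s/dP)(P/Q_s) = (34)(53.5/1748).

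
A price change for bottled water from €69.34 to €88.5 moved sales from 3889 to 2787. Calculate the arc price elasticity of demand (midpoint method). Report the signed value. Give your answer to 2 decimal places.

ΔQ = 2787 − 3889 = -1102; ΔP = 88.5 − 69.34 = 19.16.
Midpoints: P̄ = 78.92, Q̄ = 3338.0.
ε = (ΔQ/ΔP)(P̄/Q̄) = (-1102/19.16)(78.92/3338.0).

-1.36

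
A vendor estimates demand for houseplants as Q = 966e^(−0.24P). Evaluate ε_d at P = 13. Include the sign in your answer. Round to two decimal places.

-3.12

At P = 13, Q = 42.656.
dQ/dP = −0.24·966e^(−0.24P) = −0.24Q = -10.237.
ε = (dQ/dP)(P/Q) = (-10.237)(13/42.656).
|ε| > 1, so demand is elastic at this price.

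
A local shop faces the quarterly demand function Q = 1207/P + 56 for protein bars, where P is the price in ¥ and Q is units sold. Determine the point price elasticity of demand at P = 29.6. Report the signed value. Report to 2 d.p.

At P = 29.6, Q = 96.777.
dQ/dP = −1207/P² = -1.378.
ε = (dQ/dP)(P/Q) = (-1.378)(29.6/96.777).

-0.42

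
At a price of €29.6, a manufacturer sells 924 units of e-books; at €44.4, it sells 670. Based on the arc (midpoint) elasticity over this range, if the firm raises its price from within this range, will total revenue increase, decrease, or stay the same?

increase

Arc ε = (-254/14.8)(37.00/797.0) ≈ -0.797.
|ε| = 0.80 < 1, so demand is inelastic. A price rise therefore raises total revenue.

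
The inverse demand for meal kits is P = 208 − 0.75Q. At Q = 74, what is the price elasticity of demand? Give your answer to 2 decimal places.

-2.75

At Q = 74, P = 208 − 0.75(74) = 152.50.
dP/dQ = −0.75, so dQ/dP = 1/(−0.75) = -1.333.
ε = (dQ/dP)(P/Q) = (-1.333)(152.50/74).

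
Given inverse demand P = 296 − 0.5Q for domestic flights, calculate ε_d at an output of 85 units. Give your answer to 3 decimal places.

At Q = 85, P = 296 − 0.5(85) = 253.50.
dP/dQ = −0.5, so dQ/dP = 1/(−0.5) = -2.000.
ε = (dQ/dP)(P/Q) = (-2.000)(253.50/85).

-5.965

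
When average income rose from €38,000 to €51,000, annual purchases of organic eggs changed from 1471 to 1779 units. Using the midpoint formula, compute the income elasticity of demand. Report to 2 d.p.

ΔQ = 308, ΔI = 13000. Midpoints: Ī = 44,500, Q̄ = 1625.0.
ε_I = (ΔQ/ΔI)(Ī/Q̄) = (308/13000)(44500/1625.0).

0.65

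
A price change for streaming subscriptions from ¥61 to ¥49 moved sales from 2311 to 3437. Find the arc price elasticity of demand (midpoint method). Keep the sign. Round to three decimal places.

ΔQ = 3437 − 2311 = 1126; ΔP = 49 − 61 = -12.
Midpoints: P̄ = 55.00, Q̄ = 2874.0.
ε = (ΔQ/ΔP)(P̄/Q̄) = (1126/-12)(55.00/2874.0).

-1.796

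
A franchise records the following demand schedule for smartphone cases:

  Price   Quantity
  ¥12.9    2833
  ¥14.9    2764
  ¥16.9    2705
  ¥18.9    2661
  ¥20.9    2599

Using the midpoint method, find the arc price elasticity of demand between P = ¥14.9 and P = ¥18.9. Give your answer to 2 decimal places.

At P = 14.9, Q = 2764; at P = 18.9, Q = 2661.
ΔQ = -103, ΔP = 4.0. Midpoints: P̄ = 16.90, Q̄ = 2712.5.
ε = (ΔQ/ΔP)(P̄/Q̄) = (-103/4.0)(16.90/2712.5).

-0.16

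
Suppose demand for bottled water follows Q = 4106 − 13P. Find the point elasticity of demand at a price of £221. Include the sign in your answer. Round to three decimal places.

-2.330

At P = 221, Q = 1233.
dQ/dP = −13.
ε = (dQ/dP)(P/Q) = (-13)(221/1233).
|ε| > 1, so demand is elastic at this price.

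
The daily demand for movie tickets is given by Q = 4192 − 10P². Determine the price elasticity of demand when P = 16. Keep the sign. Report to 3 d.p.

At P = 16, Q = 1632.
dQ/dP = −20P = -320.
ε = (dQ/dP)(P/Q) = (-320)(16/1632).

-3.137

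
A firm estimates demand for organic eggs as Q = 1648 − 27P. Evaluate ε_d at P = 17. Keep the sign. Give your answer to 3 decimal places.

-0.386

At P = 17, Q = 1189.
dQ/dP = −27.
ε = (dQ/dP)(P/Q) = (-27)(17/1189).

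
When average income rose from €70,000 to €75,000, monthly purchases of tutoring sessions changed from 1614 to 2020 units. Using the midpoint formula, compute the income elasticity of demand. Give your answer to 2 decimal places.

ΔQ = 406, ΔI = 5000. Midpoints: Ī = 72,500, Q̄ = 1817.0.
ε_I = (ΔQ/ΔI)(Ī/Q̄) = (406/5000)(72500/1817.0).

3.24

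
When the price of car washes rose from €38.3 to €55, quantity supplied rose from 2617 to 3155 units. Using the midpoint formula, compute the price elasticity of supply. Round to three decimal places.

ΔQ = 3155 − 2617 = 538; ΔP = 55 − 38.3 = 16.7.
Midpoints: P̄ = 46.65, Q̄ = 2886.0.
ε_s = (ΔQ/ΔP)(P̄/Q̄) = (538/16.7)(46.65/2886.0).

0.521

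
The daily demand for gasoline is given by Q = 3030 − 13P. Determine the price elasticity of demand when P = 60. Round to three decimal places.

-0.347

At P = 60, Q = 2250.
dQ/dP = −13.
ε = (dQ/dP)(P/Q) = (-13)(60/2250).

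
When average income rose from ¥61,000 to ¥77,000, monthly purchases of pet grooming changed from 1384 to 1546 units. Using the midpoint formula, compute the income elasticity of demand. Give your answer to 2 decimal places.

0.48

ΔQ = 162, ΔI = 16000. Midpoints: Ī = 69,000, Q̄ = 1465.0.
ε_I = (ΔQ/ΔI)(Ī/Q̄) = (162/16000)(69000/1465.0).
ε_I > 0, so the good is normal.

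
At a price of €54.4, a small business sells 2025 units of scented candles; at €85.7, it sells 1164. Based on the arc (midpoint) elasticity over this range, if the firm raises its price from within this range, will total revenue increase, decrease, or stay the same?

decrease

Arc ε = (-861/31.3)(70.05/1594.5) ≈ -1.208.
|ε| = 1.21 > 1, so demand is elastic. A price rise therefore reduces total revenue.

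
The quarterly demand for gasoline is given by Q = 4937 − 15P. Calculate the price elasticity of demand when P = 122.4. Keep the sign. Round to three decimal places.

-0.592

At P = 122.4, Q = 3101.
dQ/dP = −15.
ε = (dQ/dP)(P/Q) = (-15)(122.4/3101).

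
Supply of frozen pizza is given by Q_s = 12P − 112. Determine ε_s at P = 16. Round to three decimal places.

2.400

At P = 16, Q_s = 80.
dQ_s/dP = 12.
ε_s = (dQ_s/dP)(P/Q_s) = (12)(16/80).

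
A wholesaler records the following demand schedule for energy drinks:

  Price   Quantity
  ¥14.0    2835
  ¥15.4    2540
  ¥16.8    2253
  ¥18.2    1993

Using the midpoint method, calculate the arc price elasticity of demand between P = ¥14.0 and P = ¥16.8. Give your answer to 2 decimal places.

At P = 14.0, Q = 2835; at P = 16.8, Q = 2253.
ΔQ = -582, ΔP = 2.8. Midpoints: P̄ = 15.40, Q̄ = 2544.0.
ε = (ΔQ/ΔP)(P̄/Q̄) = (-582/2.8)(15.40/2544.0).

-1.26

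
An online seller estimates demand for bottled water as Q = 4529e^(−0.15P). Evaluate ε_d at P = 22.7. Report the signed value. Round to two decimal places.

At P = 22.7, Q = 150.394.
dQ/dP = −0.15·4529e^(−0.15P) = −0.15Q = -22.559.
ε = (dQ/dP)(P/Q) = (-22.559)(22.7/150.394).

-3.41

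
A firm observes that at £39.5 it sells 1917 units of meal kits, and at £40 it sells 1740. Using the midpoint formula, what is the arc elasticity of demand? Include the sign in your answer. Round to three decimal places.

-7.696

ΔQ = 1740 − 1917 = -177; ΔP = 40 − 39.5 = 0.5.
Midpoints: P̄ = 39.75, Q̄ = 1828.5.
ε = (ΔQ/ΔP)(P̄/Q̄) = (-177/0.5)(39.75/1828.5).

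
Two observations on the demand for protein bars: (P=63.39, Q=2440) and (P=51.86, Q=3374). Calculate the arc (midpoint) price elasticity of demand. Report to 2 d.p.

-1.61

ΔQ = 3374 − 2440 = 934; ΔP = 51.86 − 63.39 = -11.53.
Midpoints: P̄ = 57.62, Q̄ = 2907.0.
ε = (ΔQ/ΔP)(P̄/Q̄) = (934/-11.53)(57.62/2907.0).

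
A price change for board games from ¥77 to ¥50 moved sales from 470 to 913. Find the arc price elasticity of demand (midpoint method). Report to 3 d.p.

ΔQ = 913 − 470 = 443; ΔP = 50 − 77 = -27.
Midpoints: P̄ = 63.50, Q̄ = 691.5.
ε = (ΔQ/ΔP)(P̄/Q̄) = (443/-27)(63.50/691.5).

-1.507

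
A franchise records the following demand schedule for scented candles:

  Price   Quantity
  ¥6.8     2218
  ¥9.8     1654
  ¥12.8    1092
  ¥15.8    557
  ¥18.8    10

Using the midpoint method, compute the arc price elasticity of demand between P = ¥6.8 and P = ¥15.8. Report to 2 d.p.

-1.50

At P = 6.8, Q = 2218; at P = 15.8, Q = 557.
ΔQ = -1661, ΔP = 9.0. Midpoints: P̄ = 11.30, Q̄ = 1387.5.
ε = (ΔQ/ΔP)(P̄/Q̄) = (-1661/9.0)(11.30/1387.5).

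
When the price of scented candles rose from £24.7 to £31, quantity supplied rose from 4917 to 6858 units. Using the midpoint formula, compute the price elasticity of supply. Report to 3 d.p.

1.457

ΔQ = 6858 − 4917 = 1941; ΔP = 31 − 24.7 = 6.3.
Midpoints: P̄ = 27.85, Q̄ = 5887.5.
ε_s = (ΔQ/ΔP)(P̄/Q̄) = (1941/6.3)(27.85/5887.5).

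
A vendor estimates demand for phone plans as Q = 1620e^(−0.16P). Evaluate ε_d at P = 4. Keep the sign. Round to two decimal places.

-0.64

At P = 4, Q = 854.214.
dQ/dP = −0.16·1620e^(−0.16P) = −0.16Q = -136.674.
ε = (dQ/dP)(P/Q) = (-136.674)(4/854.214).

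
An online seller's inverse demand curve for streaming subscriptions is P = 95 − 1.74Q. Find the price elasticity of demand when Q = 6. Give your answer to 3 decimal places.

-8.100

At Q = 6, P = 95 − 1.74(6) = 84.56.
dP/dQ = −1.74, so dQ/dP = 1/(−1.74) = -0.575.
ε = (dQ/dP)(P/Q) = (-0.575)(84.56/6).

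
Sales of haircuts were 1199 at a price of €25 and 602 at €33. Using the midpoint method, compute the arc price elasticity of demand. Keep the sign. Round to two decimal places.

-2.40

ΔQ = 602 − 1199 = -597; ΔP = 33 − 25 = 8.
Midpoints: P̄ = 29.00, Q̄ = 900.5.
ε = (ΔQ/ΔP)(P̄/Q̄) = (-597/8)(29.00/900.5).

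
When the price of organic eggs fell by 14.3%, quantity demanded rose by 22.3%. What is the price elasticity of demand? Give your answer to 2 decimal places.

ε = %ΔQ / %ΔP = (22.3)/(-14.3) = -1.559.

-1.56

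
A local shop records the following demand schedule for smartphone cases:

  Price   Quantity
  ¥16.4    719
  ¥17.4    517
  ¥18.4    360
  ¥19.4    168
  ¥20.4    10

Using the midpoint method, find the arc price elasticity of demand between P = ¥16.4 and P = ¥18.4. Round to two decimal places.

-5.79

At P = 16.4, Q = 719; at P = 18.4, Q = 360.
ΔQ = -359, ΔP = 2.0. Midpoints: P̄ = 17.40, Q̄ = 539.5.
ε = (ΔQ/ΔP)(P̄/Q̄) = (-359/2.0)(17.40/539.5).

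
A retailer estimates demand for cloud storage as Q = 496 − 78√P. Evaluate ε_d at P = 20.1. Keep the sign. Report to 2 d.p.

At P = 20.1, Q = 146.302.
dQ/dP = −78/(2√P) = -8.699.
ε = (dQ/dP)(P/Q) = (-8.699)(20.1/146.302).

-1.20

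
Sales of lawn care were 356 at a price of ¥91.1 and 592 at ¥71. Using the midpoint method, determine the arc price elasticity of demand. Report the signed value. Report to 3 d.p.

-2.008

ΔQ = 592 − 356 = 236; ΔP = 71 − 91.1 = -20.1.
Midpoints: P̄ = 81.05, Q̄ = 474.0.
ε = (ΔQ/ΔP)(P̄/Q̄) = (236/-20.1)(81.05/474.0).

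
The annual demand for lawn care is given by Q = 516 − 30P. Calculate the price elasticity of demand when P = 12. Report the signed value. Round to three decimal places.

At P = 12, Q = 156.
dQ/dP = −30.
ε = (dQ/dP)(P/Q) = (-30)(12/156).

-2.308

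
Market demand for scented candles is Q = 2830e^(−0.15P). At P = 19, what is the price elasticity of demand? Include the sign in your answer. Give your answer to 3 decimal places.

At P = 19, Q = 163.699.
dQ/dP = −0.15·2830e^(−0.15P) = −0.15Q = -24.555.
ε = (dQ/dP)(P/Q) = (-24.555)(19/163.699).

-2.850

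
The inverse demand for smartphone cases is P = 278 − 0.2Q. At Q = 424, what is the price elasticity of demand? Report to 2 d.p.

At Q = 424, P = 278 − 0.2(424) = 193.20.
dP/dQ = −0.2, so dQ/dP = 1/(−0.2) = -5.000.
ε = (dQ/dP)(P/Q) = (-5.000)(193.20/424).

-2.28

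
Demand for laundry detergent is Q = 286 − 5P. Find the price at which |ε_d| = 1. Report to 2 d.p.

For linear demand Q = a − bP, ε = −bP/(a − bP). |ε| = 1 when bP = a − bP, i.e. P = a/(2b).
P = 286/(2·5) = 286/10 = 28.6000.

28.60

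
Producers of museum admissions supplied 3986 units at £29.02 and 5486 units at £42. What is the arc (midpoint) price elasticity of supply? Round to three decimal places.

ΔQ = 5486 − 3986 = 1500; ΔP = 42 − 29.02 = 12.98.
Midpoints: P̄ = 35.51, Q̄ = 4736.0.
ε_s = (ΔQ/ΔP)(P̄/Q̄) = (1500/12.98)(35.51/4736.0).

0.866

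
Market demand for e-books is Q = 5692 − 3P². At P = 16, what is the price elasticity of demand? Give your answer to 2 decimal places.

At P = 16, Q = 4924.
dQ/dP = −6P = -96.
ε = (dQ/dP)(P/Q) = (-96)(16/4924).

-0.31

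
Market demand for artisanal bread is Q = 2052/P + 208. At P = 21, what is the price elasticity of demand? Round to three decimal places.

At P = 21, Q = 305.714.
dQ/dP = −2052/P² = -4.653.
ε = (dQ/dP)(P/Q) = (-4.653)(21/305.714).
|ε| < 1, so demand is inelastic at this price.

-0.320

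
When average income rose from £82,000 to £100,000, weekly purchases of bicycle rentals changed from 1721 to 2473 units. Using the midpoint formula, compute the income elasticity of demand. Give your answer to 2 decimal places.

1.81

ΔQ = 752, ΔI = 18000. Midpoints: Ī = 91,000, Q̄ = 2097.0.
ε_I = (ΔQ/ΔI)(Ī/Q̄) = (752/18000)(91000/2097.0).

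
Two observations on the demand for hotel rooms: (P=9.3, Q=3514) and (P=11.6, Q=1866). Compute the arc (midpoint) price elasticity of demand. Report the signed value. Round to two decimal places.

-2.78

ΔQ = 1866 − 3514 = -1648; ΔP = 11.6 − 9.3 = 2.3.
Midpoints: P̄ = 10.45, Q̄ = 2690.0.
ε = (ΔQ/ΔP)(P̄/Q̄) = (-1648/2.3)(10.45/2690.0).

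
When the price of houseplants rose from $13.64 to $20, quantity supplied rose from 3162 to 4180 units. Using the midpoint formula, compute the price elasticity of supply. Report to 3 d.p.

0.733

ΔQ = 4180 − 3162 = 1018; ΔP = 20 − 13.64 = 6.36.
Midpoints: P̄ = 16.82, Q̄ = 3671.0.
ε_s = (ΔQ/ΔP)(P̄/Q̄) = (1018/6.36)(16.82/3671.0).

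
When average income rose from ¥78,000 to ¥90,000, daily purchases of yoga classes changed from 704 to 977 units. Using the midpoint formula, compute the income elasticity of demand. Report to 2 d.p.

2.27

ΔQ = 273, ΔI = 12000. Midpoints: Ī = 84,000, Q̄ = 840.5.
ε_I = (ΔQ/ΔI)(Ī/Q̄) = (273/12000)(84000/840.5).
ε_I > 0, so the good is normal.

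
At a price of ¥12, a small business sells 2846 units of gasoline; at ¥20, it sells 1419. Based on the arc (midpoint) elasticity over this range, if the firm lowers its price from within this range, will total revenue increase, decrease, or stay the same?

increase

Arc ε = (-1427/8)(16.00/2132.5) ≈ -1.338.
|ε| = 1.34 > 1, so demand is elastic. A price cut therefore raises total revenue.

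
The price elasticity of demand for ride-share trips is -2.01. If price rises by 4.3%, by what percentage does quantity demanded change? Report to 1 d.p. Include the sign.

%ΔQ ≈ ε × %ΔP = (-2.01)(4.3%) = -8.64%.

-8.6%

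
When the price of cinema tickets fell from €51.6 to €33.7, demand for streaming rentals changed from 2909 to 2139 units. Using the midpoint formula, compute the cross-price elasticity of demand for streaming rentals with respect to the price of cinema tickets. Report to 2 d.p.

ΔQ_x = 2139 − 2909 = -770; ΔP_y = 33.7 − 51.6 = -17.9.
Midpoints: P̄_y = 42.65, Q̄_x = 2524.0.
ε_xy = (ΔQ_x/ΔP_y)(P̄_y/Q̄_x) = (-770/-17.9)(42.65/2524.0).
ε_xy > 0, so the goods are substitutes.

0.73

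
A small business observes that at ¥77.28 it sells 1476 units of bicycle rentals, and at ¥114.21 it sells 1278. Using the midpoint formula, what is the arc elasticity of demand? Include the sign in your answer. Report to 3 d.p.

-0.373

ΔQ = 1278 − 1476 = -198; ΔP = 114.21 − 77.28 = 36.93.
Midpoints: P̄ = 95.75, Q̄ = 1377.0.
ε = (ΔQ/ΔP)(P̄/Q̄) = (-198/36.93)(95.75/1377.0).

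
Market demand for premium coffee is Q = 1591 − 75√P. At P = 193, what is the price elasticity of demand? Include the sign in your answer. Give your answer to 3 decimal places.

-0.949

At P = 193, Q = 549.067.
dQ/dP = −75/(2√P) = -2.699.
ε = (dQ/dP)(P/Q) = (-2.699)(193/549.067).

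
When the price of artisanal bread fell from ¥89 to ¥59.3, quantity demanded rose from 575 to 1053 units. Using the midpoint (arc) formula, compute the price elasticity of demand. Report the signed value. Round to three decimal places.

-1.466

ΔQ = 1053 − 575 = 478; ΔP = 59.3 − 89 = -29.7.
Midpoints: P̄ = 74.15, Q̄ = 814.0.
ε = (ΔQ/ΔP)(P̄/Q̄) = (478/-29.7)(74.15/814.0).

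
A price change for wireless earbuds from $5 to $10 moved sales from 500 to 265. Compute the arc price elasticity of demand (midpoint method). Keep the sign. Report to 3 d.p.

ΔQ = 265 − 500 = -235; ΔP = 10 − 5 = 5.
Midpoints: P̄ = 7.50, Q̄ = 382.5.
ε = (ΔQ/ΔP)(P̄/Q̄) = (-235/5)(7.50/382.5).

-0.922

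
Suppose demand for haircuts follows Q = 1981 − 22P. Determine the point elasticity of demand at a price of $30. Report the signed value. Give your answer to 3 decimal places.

At P = 30, Q = 1321.
dQ/dP = −22.
ε = (dQ/dP)(P/Q) = (-22)(30/1321).

-0.500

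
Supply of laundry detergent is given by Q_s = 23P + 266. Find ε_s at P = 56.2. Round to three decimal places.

At P = 56.2, Q_s = 1558.60.
dQ_s/dP = 23.
ε_s = (dQ_s/dP)(P/Q_s) = (23)(56.2/1558.60).

0.829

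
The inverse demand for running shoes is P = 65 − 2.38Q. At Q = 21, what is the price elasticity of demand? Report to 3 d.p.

At Q = 21, P = 65 − 2.38(21) = 15.02.
dP/dQ = −2.38, so dQ/dP = 1/(−2.38) = -0.420.
ε = (dQ/dP)(P/Q) = (-0.420)(15.02/21).

-0.301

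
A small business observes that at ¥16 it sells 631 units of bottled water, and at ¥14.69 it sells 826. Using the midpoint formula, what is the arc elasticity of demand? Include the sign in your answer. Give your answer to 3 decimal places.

ΔQ = 826 − 631 = 195; ΔP = 14.69 − 16 = -1.31.
Midpoints: P̄ = 15.34, Q̄ = 728.5.
ε = (ΔQ/ΔP)(P̄/Q̄) = (195/-1.31)(15.34/728.5).

-3.135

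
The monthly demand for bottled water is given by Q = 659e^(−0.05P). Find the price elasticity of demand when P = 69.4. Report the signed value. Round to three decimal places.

At P = 69.4, Q = 20.506.
dQ/dP = −0.05·659e^(−0.05P) = −0.05Q = -1.025.
ε = (dQ/dP)(P/Q) = (-1.025)(69.4/20.506).
|ε| > 1, so demand is elastic at this price.

-3.470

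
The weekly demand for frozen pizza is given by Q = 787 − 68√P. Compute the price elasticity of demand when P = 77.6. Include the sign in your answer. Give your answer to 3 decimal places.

-1.593

At P = 77.6, Q = 187.982.
dQ/dP = −68/(2√P) = -3.860.
ε = (dQ/dP)(P/Q) = (-3.860)(77.6/187.982).
|ε| > 1, so demand is elastic at this price.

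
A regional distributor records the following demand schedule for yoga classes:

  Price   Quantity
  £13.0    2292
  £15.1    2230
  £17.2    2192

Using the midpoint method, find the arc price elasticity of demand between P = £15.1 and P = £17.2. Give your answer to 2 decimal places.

At P = 15.1, Q = 2230; at P = 17.2, Q = 2192.
ΔQ = -38, ΔP = 2.1. Midpoints: P̄ = 16.15, Q̄ = 2211.0.
ε = (ΔQ/ΔP)(P̄/Q̄) = (-38/2.1)(16.15/2211.0).

-0.13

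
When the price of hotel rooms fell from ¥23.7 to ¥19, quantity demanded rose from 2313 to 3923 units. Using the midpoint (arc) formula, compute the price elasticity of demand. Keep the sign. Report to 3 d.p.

ΔQ = 3923 − 2313 = 1610; ΔP = 19 − 23.7 = -4.7.
Midpoints: P̄ = 21.35, Q̄ = 3118.0.
ε = (ΔQ/ΔP)(P̄/Q̄) = (1610/-4.7)(21.35/3118.0).

-2.346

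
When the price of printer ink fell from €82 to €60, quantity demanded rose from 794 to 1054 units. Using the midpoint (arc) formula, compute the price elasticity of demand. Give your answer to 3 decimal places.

ΔQ = 1054 − 794 = 260; ΔP = 60 − 82 = -22.
Midpoints: P̄ = 71.00, Q̄ = 924.0.
ε = (ΔQ/ΔP)(P̄/Q̄) = (260/-22)(71.00/924.0).

-0.908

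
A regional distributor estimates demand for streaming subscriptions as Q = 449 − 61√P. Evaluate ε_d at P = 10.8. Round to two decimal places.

-0.40

At P = 10.8, Q = 248.534.
dQ/dP = −61/(2√P) = -9.281.
ε = (dQ/dP)(P/Q) = (-9.281)(10.8/248.534).
|ε| < 1, so demand is inelastic at this price.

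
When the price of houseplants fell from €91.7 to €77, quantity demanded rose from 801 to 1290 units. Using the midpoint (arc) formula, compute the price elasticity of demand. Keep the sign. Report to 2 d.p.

-2.68

ΔQ = 1290 − 801 = 489; ΔP = 77 − 91.7 = -14.7.
Midpoints: P̄ = 84.35, Q̄ = 1045.5.
ε = (ΔQ/ΔP)(P̄/Q̄) = (489/-14.7)(84.35/1045.5).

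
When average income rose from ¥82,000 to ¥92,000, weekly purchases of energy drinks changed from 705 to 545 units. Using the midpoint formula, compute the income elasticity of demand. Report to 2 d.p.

ΔQ = -160, ΔI = 10000. Midpoints: Ī = 87,000, Q̄ = 625.0.
ε_I = (ΔQ/ΔI)(Ī/Q̄) = (-160/10000)(87000/625.0).

-2.23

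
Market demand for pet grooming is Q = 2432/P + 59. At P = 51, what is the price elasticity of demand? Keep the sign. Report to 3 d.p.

-0.447

At P = 51, Q = 106.686.
dQ/dP = −2432/P² = -0.935.
ε = (dQ/dP)(P/Q) = (-0.935)(51/106.686).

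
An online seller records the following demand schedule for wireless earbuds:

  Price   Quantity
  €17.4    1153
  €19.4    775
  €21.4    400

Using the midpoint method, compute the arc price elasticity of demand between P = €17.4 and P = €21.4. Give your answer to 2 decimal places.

-4.70

At P = 17.4, Q = 1153; at P = 21.4, Q = 400.
ΔQ = -753, ΔP = 4.0. Midpoints: P̄ = 19.40, Q̄ = 776.5.
ε = (ΔQ/ΔP)(P̄/Q̄) = (-753/4.0)(19.40/776.5).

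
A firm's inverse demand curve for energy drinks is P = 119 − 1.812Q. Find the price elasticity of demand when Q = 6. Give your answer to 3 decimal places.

At Q = 6, P = 119 − 1.812(6) = 108.13.
dP/dQ = −1.812, so dQ/dP = 1/(−1.812) = -0.552.
ε = (dQ/dP)(P/Q) = (-0.552)(108.13/6).

-9.946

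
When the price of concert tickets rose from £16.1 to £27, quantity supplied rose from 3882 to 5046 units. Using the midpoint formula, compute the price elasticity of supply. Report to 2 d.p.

0.52

ΔQ = 5046 − 3882 = 1164; ΔP = 27 − 16.1 = 10.9.
Midpoints: P̄ = 21.55, Q̄ = 4464.0.
ε_s = (ΔQ/ΔP)(P̄/Q̄) = (1164/10.9)(21.55/4464.0).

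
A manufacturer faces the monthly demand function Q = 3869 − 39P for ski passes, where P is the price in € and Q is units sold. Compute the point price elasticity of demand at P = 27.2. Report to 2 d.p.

-0.38

At P = 27.2, Q = 2808.200.
dQ/dP = −39.
ε = (dQ/dP)(P/Q) = (-39)(27.2/2808.200).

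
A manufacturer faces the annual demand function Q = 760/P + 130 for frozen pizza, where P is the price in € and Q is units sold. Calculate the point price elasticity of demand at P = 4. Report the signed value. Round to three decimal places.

At P = 4, Q = 320.
dQ/dP = −760/P² = -47.500.
ε = (dQ/dP)(P/Q) = (-47.500)(4/320).
|ε| < 1, so demand is inelastic at this price.

-0.594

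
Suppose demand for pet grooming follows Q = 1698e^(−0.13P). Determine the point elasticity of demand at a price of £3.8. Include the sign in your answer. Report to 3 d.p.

-0.494

At P = 3.8, Q = 1036.087.
dQ/dP = −0.13·1698e^(−0.13P) = −0.13Q = -134.691.
ε = (dQ/dP)(P/Q) = (-134.691)(3.8/1036.087).
|ε| < 1, so demand is inelastic at this price.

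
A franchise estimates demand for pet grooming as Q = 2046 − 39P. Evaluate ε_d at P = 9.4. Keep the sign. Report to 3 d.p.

At P = 9.4, Q = 1679.400.
dQ/dP = −39.
ε = (dQ/dP)(P/Q) = (-39)(9.4/1679.400).

-0.218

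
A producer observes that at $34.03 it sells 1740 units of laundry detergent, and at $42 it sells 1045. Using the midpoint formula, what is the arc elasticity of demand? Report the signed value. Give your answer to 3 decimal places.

ΔQ = 1045 − 1740 = -695; ΔP = 42 − 34.03 = 7.97.
Midpoints: P̄ = 38.02, Q̄ = 1392.5.
ε = (ΔQ/ΔP)(P̄/Q̄) = (-695/7.97)(38.02/1392.5).

-2.381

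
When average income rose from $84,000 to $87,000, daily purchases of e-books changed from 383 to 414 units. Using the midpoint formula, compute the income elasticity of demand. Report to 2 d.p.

ΔQ = 31, ΔI = 3000. Midpoints: Ī = 85,500, Q̄ = 398.5.
ε_I = (ΔQ/ΔI)(Ī/Q̄) = (31/3000)(85500/398.5).

2.22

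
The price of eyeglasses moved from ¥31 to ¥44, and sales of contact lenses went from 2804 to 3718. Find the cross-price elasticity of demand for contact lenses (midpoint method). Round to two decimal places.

ΔQ_x = 3718 − 2804 = 914; ΔP_y = 44 − 31 = 13.
Midpoints: P̄_y = 37.50, Q̄_x = 3261.0.
ε_xy = (ΔQ_x/ΔP_y)(P̄_y/Q̄_x) = (914/13)(37.50/3261.0).
ε_xy > 0, so the goods are substitutes.

0.81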